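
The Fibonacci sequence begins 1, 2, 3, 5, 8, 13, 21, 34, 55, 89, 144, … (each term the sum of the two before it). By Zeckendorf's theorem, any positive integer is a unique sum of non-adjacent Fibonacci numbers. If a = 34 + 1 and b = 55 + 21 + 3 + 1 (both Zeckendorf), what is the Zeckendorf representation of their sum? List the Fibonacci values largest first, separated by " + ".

89 + 21 + 5

The two numbers are 35 and 80, so their sum is 115.
Greedy algorithm:
subtract 89 from 115: 26 remains
subtract 21 from 26: 5 remains
subtract 5 from 5: 0 remains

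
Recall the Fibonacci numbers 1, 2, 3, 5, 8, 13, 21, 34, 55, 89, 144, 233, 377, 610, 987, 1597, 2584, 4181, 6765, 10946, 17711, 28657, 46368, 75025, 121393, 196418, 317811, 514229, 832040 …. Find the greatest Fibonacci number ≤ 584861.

514229

514229 ≤ 584861 < 832040, so the largest Fibonacci number not exceeding 584861 is 514229.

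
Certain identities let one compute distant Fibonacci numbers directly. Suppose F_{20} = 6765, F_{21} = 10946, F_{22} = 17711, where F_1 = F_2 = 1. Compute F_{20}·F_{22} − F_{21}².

-1

6765·17711 − 10946² = 119814915 − 119814916 = -1. (Cassini's identity: F_{k−1}F_{k+1} − F_k² = (−1)^k.)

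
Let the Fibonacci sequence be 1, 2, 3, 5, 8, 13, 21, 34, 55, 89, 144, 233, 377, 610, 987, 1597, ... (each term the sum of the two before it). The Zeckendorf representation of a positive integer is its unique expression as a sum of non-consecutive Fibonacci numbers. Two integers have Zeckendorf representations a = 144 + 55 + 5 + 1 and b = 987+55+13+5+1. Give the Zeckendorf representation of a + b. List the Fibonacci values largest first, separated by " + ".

The two numbers are 205 and 1061, so their sum is 1266.
Greedy algorithm:
take 987 (≤ 1266); 1266 − 987 = 279
take 233 (≤ 279); 279 − 233 = 46
take 34 (≤ 46); 46 − 34 = 12
take 8 (≤ 12); 12 − 8 = 4
take 3 (≤ 4); 4 − 3 = 1
take 1 (≤ 1); 1 − 1 = 0

987 + 233 + 34 + 8 + 3 + 1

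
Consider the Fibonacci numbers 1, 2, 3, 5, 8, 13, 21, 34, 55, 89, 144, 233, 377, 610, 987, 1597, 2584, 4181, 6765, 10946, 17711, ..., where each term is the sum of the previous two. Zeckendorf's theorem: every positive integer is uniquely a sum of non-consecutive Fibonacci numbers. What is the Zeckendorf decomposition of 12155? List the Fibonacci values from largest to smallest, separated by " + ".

Repeatedly subtract the largest Fibonacci number that fits:
12155 − 10946 = 1209
1209 − 987 = 222
222 − 144 = 78
78 − 55 = 23
23 − 21 = 2
2 − 2 = 0
So 12155 = 10946 + 987 + 144 + 55 + 21 + 2, with no two terms consecutive in the sequence.

10946 + 987 + 144 + 55 + 21 + 2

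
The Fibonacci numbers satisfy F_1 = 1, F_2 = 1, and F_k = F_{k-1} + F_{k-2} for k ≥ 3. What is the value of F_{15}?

Iterating the recurrence up to F_{7} = 13 and F_{6} = 8:
F_{8} = F_{7} + F_{6} = 13 + 8 = 21
F_{9} = F_{8} + F_{7} = 21 + 13 = 34
F_{10} = F_{9} + F_{8} = 34 + 21 = 55
F_{11} = F_{10} + F_{9} = 55 + 34 = 89
F_{12} = F_{11} + F_{10} = 89 + 55 = 144
F_{13} = F_{12} + F_{11} = 144 + 89 = 233
F_{14} = F_{13} + F_{12} = 233 + 144 = 377
F_{15} = F_{14} + F_{13} = 377 + 233 = 610

610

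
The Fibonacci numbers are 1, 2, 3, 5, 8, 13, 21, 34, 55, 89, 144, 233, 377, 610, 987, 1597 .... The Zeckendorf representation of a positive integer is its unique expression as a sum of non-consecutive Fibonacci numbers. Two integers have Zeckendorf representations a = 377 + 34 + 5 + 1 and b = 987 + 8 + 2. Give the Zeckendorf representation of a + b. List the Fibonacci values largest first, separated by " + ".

The two numbers are 417 and 997, so their sum is 1414.
take 987 (≤ 1414); 1414 − 987 = 427
take 377 (≤ 427); 427 − 377 = 50
take 34 (≤ 50); 50 − 34 = 16
take 13 (≤ 16); 16 − 13 = 3
take 3 (≤ 3); 3 − 3 = 0

987 + 377 + 34 + 13 + 3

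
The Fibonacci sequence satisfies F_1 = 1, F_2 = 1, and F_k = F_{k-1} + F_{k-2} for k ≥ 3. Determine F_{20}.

Iterating the recurrence up to F_{14} = 377 and F_{13} = 233:
F_{15} = F_{14} + F_{13} = 377 + 233 = 610
F_{16} = F_{15} + F_{14} = 610 + 377 = 987
F_{17} = F_{16} + F_{15} = 987 + 610 = 1597
F_{18} = F_{17} + F_{16} = 1597 + 987 = 2584
F_{19} = F_{18} + F_{17} = 2584 + 1597 = 4181
F_{20} = F_{19} + F_{18} = 4181 + 2584 = 6765

6765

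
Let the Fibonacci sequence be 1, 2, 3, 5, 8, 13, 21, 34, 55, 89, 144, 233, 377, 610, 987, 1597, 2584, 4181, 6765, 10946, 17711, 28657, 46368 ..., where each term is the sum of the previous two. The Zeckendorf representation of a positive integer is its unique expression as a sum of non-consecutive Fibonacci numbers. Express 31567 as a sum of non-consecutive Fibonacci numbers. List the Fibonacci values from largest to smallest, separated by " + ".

28657 ≤ 31567 < 46368, so take 28657; remainder 2910
2584 ≤ 2910 < 4181, so take 2584; remainder 326
233 ≤ 326 < 377, so take 233; remainder 93
89 ≤ 93 < 144, so take 89; remainder 4
3 ≤ 4 < 5, so take 3; remainder 1
1 ≤ 1 < 2, so take 1; remainder 0
So 31567 = 28657 + 2584 + 233 + 89 + 3 + 1, with no two terms consecutive in the sequence.

28657 + 2584 + 233 + 89 + 3 + 1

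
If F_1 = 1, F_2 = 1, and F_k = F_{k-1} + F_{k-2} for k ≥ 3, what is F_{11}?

89

Iterating the recurrence up to F_{5} = 5 and F_{4} = 3:
F_{6} = F_{5} + F_{4} = 5 + 3 = 8
F_{7} = F_{6} + F_{5} = 8 + 5 = 13
F_{8} = F_{7} + F_{6} = 13 + 8 = 21
F_{9} = F_{8} + F_{7} = 21 + 13 = 34
F_{10} = F_{9} + F_{8} = 34 + 21 = 55
F_{11} = F_{10} + F_{9} = 55 + 34 = 89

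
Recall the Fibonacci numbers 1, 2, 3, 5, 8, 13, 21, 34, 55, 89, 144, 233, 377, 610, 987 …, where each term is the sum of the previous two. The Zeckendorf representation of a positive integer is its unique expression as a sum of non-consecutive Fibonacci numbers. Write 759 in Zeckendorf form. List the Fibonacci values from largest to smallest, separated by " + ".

subtract 610 from 759: 149 remains
subtract 144 from 149: 5 remains
subtract 5 from 5: 0 remains
So 759 = 610 + 144 + 5, with no two terms consecutive in the sequence.

610 + 144 + 5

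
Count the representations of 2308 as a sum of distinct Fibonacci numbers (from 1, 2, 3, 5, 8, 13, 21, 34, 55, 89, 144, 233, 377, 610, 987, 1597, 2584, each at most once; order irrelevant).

Each representation comes from the Zeckendorf form by replacing some F_k with F_{k−1} + F_{k−2} where possible.
2308 = 1597+610+89+8+3+1 = 1597+610+55+34+8+3+1 = 1597+377+233+89+8+3+1 = 1597+610+55+21+13+8+3+1 = … (9 more), for 13 in all.

13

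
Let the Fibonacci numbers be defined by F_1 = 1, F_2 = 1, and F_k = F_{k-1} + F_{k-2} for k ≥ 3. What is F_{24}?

46368

Iterating the recurrence up to F_{17} = 1597 and F_{16} = 987:
F_{18} = F_{17} + F_{16} = 1597 + 987 = 2584
F_{19} = F_{18} + F_{17} = 2584 + 1597 = 4181
F_{20} = F_{19} + F_{18} = 4181 + 2584 = 6765
F_{21} = F_{20} + F_{19} = 6765 + 4181 = 10946
F_{22} = F_{21} + F_{20} = 10946 + 6765 = 17711
F_{23} = F_{22} + F_{21} = 17711 + 10946 = 28657
F_{24} = F_{23} + F_{22} = 28657 + 17711 = 46368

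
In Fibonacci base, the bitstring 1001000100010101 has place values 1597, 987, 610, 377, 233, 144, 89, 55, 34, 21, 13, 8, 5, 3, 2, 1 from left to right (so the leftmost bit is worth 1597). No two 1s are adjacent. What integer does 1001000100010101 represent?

2041

Summing the place values of the 1 bits: 1597 + 377 + 55 + 8 + 3 + 1 = 2041.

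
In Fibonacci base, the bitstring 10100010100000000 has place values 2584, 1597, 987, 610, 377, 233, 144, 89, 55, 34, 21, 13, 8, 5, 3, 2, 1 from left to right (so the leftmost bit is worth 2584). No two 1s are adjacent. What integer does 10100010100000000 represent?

Summing the place values of the 1 bits: 2584 + 987 + 144 + 55 = 3770.

3770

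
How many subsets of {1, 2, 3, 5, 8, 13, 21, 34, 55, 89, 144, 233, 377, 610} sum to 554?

554 = 377+144+21+8+3+1 = 377+89+55+21+8+3+1 = 233+144+89+55+21+8+3+1 — 3 representations.

3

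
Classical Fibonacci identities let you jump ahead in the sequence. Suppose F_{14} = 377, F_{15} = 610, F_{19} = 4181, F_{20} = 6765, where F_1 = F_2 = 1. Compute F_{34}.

By the addition formula F_{m+n} = F_m F_{n+1} + F_{m−1} F_n with m=15, n=19: F_{34} = 610·6765 + 377·4181 = 4126650 + 1576237 = 5702887.

5702887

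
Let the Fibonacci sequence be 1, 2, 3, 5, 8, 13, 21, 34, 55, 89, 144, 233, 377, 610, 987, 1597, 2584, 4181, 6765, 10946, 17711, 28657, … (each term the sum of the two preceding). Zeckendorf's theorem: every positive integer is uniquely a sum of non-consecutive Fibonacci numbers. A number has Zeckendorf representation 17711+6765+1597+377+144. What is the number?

26594

17711+6765+1597+377+144 = 26594.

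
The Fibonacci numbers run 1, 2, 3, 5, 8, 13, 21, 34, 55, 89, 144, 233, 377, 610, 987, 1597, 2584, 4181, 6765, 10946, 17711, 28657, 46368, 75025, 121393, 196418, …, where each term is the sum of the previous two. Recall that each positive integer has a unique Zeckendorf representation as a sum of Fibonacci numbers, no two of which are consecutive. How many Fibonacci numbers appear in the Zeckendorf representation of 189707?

8

121393 ≤ 189707 < 196418, so take 121393; remainder 68314
46368 ≤ 68314 < 75025, so take 46368; remainder 21946
17711 ≤ 21946 < 28657, so take 17711; remainder 4235
4181 ≤ 4235 < 6765, so take 4181; remainder 54
34 ≤ 54 < 55, so take 34; remainder 20
13 ≤ 20 < 21, so take 13; remainder 7
5 ≤ 7 < 8, so take 5; remainder 2
2 ≤ 2 < 3, so take 2; remainder 0
189707 = 121393 + 46368 + 17711 + 4181 + 34 + 13 + 5 + 2, which has 8 terms.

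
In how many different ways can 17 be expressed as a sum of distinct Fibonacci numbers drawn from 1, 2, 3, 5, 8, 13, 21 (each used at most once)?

2

Starting from the Zeckendorf form and repeatedly splitting a term F_k into F_{k−1} + F_{k−2} (when neither is already used) reaches every representation.
17 = 13+3+1 = 8+5+3+1 — 2 representations.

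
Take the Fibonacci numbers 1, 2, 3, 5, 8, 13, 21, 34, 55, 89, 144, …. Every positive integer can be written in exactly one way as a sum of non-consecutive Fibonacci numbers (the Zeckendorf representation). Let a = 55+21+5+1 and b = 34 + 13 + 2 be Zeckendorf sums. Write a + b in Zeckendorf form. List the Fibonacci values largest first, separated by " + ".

89 + 34 + 8

The two numbers are 82 and 49, so their sum is 131.
subtract 89 from 131: 42 remains
subtract 34 from 42: 8 remains
subtract 8 from 8: 0 remains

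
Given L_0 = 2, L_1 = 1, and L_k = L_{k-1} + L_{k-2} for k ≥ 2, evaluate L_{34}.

Iterating the recurrence up to L_{27} = 439204 and L_{26} = 271443:
L_{28} = L_{27} + L_{26} = 439204 + 271443 = 710647
L_{29} = L_{28} + L_{27} = 710647 + 439204 = 1149851
L_{30} = L_{29} + L_{28} = 1149851 + 710647 = 1860498
L_{31} = L_{30} + L_{29} = 1860498 + 1149851 = 3010349
L_{32} = L_{31} + L_{30} = 3010349 + 1860498 = 4870847
L_{33} = L_{32} + L_{31} = 4870847 + 3010349 = 7881196
L_{34} = L_{33} + L_{32} = 7881196 + 4870847 = 12752043

12752043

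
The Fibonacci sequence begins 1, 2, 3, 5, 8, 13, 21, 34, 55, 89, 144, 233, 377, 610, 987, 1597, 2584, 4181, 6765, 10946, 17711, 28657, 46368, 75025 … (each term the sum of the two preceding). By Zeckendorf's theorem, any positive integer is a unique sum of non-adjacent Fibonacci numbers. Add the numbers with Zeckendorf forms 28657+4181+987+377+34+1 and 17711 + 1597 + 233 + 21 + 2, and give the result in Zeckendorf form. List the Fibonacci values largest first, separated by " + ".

46368 + 6765 + 610 + 55 + 3

The two numbers are 34237 and 19564, so their sum is 53801.
Repeatedly subtract the largest Fibonacci number that fits:
largest Fibonacci ≤ 53801 is 46368; 53801 − 46368 = 7433
largest Fibonacci ≤ 7433 is 6765; 7433 − 6765 = 668
largest Fibonacci ≤ 668 is 610; 668 − 610 = 58
largest Fibonacci ≤ 58 is 55; 58 − 55 = 3
largest Fibonacci ≤ 3 is 3; 3 − 3 = 0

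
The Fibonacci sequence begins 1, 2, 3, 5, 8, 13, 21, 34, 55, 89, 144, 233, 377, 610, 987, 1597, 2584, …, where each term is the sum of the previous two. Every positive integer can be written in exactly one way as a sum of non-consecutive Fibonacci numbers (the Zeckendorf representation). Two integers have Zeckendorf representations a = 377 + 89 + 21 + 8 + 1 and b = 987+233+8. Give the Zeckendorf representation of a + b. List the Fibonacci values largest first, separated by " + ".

The two numbers are 496 and 1228, so their sum is 1724.
Greedily peel off the largest Fibonacci term at each step:
take 1597 (≤ 1724); 1724 − 1597 = 127
take 89 (≤ 127); 127 − 89 = 38
take 34 (≤ 38); 38 − 34 = 4
take 3 (≤ 4); 4 − 3 = 1
take 1 (≤ 1); 1 − 1 = 0

1597 + 89 + 34 + 3 + 1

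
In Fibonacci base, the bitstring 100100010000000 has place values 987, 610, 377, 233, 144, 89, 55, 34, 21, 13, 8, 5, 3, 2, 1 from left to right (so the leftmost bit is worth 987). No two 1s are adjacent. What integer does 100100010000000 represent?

Summing the place values of the 1 bits: 987 + 233 + 34 = 1254.

1254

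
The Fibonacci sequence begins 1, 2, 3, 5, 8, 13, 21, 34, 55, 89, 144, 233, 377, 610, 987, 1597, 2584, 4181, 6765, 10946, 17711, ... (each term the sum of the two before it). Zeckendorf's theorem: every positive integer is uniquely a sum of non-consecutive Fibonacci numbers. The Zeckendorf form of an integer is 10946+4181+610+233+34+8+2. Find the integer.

16014

10946+4181+610+233+34+8+2 = 16014.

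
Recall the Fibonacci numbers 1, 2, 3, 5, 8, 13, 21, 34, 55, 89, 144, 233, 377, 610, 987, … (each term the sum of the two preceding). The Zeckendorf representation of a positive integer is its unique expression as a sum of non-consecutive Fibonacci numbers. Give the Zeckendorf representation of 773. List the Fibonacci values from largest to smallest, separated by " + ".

610 + 144 + 13 + 5 + 1

Greedy algorithm:
take 610 (≤ 773); 773 − 610 = 163
take 144 (≤ 163); 163 − 144 = 19
take 13 (≤ 19); 19 − 13 = 6
take 5 (≤ 6); 6 − 5 = 1
take 1 (≤ 1); 1 − 1 = 0
So 773 = 610 + 144 + 13 + 5 + 1, with no two terms consecutive in the sequence.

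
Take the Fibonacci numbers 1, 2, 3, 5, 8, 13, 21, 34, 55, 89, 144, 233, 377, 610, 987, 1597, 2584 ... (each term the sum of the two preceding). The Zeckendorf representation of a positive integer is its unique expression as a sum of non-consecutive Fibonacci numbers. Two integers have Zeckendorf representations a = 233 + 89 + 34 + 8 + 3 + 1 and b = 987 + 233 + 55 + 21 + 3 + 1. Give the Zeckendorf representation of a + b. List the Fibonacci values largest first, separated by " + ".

The two numbers are 368 and 1300, so their sum is 1668.
largest Fibonacci ≤ 1668 is 1597; 1668 − 1597 = 71
largest Fibonacci ≤ 71 is 55; 71 − 55 = 16
largest Fibonacci ≤ 16 is 13; 16 − 13 = 3
largest Fibonacci ≤ 3 is 3; 3 − 3 = 0

1597 + 55 + 13 + 3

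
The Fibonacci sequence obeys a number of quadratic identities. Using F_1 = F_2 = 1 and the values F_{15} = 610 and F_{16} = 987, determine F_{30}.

By the doubling identity F_{2k} = F_k(2F_{k+1} − F_k): F_{30} = 610·(2·987 − 610) = 610·1364 = 832040.

832040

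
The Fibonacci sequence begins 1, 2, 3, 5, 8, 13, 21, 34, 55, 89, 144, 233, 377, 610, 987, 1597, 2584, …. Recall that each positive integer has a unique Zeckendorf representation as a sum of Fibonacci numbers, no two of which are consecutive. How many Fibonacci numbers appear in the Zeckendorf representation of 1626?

Greedy algorithm:
take 1597 (≤ 1626); 1626 − 1597 = 29
take 21 (≤ 29); 29 − 21 = 8
take 8 (≤ 8); 8 − 8 = 0
1626 = 1597 + 21 + 8, which has 3 terms.

3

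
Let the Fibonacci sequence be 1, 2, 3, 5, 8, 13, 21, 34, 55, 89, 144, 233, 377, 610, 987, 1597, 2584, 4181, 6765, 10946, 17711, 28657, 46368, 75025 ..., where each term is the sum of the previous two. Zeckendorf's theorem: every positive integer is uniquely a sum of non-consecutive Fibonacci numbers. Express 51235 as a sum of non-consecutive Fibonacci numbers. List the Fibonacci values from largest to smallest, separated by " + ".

Greedy algorithm:
largest Fibonacci ≤ 51235 is 46368; 51235 − 46368 = 4867
largest Fibonacci ≤ 4867 is 4181; 4867 − 4181 = 686
largest Fibonacci ≤ 686 is 610; 686 − 610 = 76
largest Fibonacci ≤ 76 is 55; 76 − 55 = 21
largest Fibonacci ≤ 21 is 21; 21 − 21 = 0
So 51235 = 46368 + 4181 + 610 + 55 + 21, with no two terms consecutive in the sequence.

46368 + 4181 + 610 + 55 + 21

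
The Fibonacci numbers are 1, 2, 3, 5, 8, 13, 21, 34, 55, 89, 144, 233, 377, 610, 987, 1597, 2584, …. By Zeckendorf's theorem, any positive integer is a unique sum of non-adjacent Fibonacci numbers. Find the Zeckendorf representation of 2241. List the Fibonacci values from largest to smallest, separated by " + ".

Repeatedly subtract the largest Fibonacci number that fits:
take 1597 (≤ 2241); 2241 − 1597 = 644
take 610 (≤ 644); 644 − 610 = 34
take 34 (≤ 34); 34 − 34 = 0
So 2241 = 1597 + 610 + 34, with no two terms consecutive in the sequence.

1597 + 610 + 34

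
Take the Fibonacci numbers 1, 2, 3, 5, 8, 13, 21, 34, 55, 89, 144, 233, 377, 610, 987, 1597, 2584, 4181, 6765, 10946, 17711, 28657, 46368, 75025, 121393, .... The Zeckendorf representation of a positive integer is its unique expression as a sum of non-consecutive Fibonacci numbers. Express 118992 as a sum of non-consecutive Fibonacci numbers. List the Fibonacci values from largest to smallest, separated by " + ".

75025 + 28657 + 10946 + 4181 + 144 + 34 + 5

subtract 75025 from 118992: 43967 remains
subtract 28657 from 43967: 15310 remains
subtract 10946 from 15310: 4364 remains
subtract 4181 from 4364: 183 remains
subtract 144 from 183: 39 remains
subtract 34 from 39: 5 remains
subtract 5 from 5: 0 remains
So 118992 = 75025 + 28657 + 10946 + 4181 + 144 + 34 + 5, with no two terms consecutive in the sequence.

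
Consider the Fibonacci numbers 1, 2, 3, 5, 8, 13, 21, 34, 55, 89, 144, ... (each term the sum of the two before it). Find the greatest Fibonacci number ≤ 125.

89

89 ≤ 125 < 144, so the largest Fibonacci number not exceeding 125 is 89.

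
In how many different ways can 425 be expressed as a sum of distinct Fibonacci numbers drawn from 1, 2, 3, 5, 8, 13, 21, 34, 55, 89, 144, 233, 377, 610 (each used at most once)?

425 = 377+34+13+1 = 377+34+8+5+1 = 233+144+34+13+1 = 377+34+8+3+2+1 = … (11 more), for 15 in all.

15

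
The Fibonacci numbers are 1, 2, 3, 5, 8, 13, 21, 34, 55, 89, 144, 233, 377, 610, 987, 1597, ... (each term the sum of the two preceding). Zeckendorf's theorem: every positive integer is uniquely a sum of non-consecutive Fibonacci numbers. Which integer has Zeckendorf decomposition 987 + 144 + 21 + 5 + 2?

987 + 144 + 21 + 5 + 2 = 1159.

1159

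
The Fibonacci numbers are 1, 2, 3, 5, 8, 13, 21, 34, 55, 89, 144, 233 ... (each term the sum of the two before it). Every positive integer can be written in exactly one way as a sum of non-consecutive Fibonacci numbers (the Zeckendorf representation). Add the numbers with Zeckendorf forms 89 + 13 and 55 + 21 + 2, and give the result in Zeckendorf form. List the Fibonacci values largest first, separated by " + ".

The two numbers are 102 and 78, so their sum is 180.
Repeatedly subtract the largest Fibonacci number that fits:
144 ≤ 180 < 233, so take 144; remainder 36
34 ≤ 36 < 55, so take 34; remainder 2
2 ≤ 2 < 3, so take 2; remainder 0

144 + 34 + 2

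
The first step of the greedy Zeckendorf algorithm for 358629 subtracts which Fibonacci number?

317811 ≤ 358629 < 514229, so the largest Fibonacci number not exceeding 358629 is 317811.

317811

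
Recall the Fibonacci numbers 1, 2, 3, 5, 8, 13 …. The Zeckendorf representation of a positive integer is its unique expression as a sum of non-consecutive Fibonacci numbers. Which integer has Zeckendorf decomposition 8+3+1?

8+3+1 = 12.

12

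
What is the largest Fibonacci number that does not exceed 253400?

196418

196418 ≤ 253400 < 317811, so the largest Fibonacci number not exceeding 253400 is 196418.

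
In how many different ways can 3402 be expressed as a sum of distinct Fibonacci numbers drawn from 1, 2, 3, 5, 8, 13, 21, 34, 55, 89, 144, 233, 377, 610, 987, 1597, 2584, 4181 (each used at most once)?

Starting from the Zeckendorf form and repeatedly splitting a term F_k into F_{k−1} + F_{k−2} (when neither is already used) reaches every representation.
3402 = 2584+610+144+55+8+1 = 2584+610+144+55+5+3+1 = 2584+610+144+34+21+8+1 = 2584+377+233+144+55+8+1 = 2584+610+144+34+21+5+3+1 = … (27 more), for 32 in all.

32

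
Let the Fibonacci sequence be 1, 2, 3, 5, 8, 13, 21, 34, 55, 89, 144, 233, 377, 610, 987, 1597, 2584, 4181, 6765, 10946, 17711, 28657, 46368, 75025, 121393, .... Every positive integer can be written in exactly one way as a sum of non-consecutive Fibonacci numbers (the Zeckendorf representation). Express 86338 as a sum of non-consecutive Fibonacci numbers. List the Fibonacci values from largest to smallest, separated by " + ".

75025 + 10946 + 233 + 89 + 34 + 8 + 3

Greedy algorithm:
86338: greatest Fibonacci not exceeding it is 75025, leaving 11313
11313: greatest Fibonacci not exceeding it is 10946, leaving 367
367: greatest Fibonacci not exceeding it is 233, leaving 134
134: greatest Fibonacci not exceeding it is 89, leaving 45
45: greatest Fibonacci not exceeding it is 34, leaving 11
11: greatest Fibonacci not exceeding it is 8, leaving 3
3: greatest Fibonacci not exceeding it is 3, leaving 0
So 86338 = 75025 + 10946 + 233 + 89 + 34 + 8 + 3, with no two terms consecutive in the sequence.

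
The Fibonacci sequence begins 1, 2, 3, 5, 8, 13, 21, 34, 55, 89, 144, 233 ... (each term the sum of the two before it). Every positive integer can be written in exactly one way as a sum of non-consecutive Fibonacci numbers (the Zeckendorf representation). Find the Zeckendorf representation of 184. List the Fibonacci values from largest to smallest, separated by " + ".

184: greatest Fibonacci not exceeding it is 144, leaving 40
40: greatest Fibonacci not exceeding it is 34, leaving 6
6: greatest Fibonacci not exceeding it is 5, leaving 1
1: greatest Fibonacci not exceeding it is 1, leaving 0
So 184 = 144 + 34 + 5 + 1, with no two terms consecutive in the sequence.

144 + 34 + 5 + 1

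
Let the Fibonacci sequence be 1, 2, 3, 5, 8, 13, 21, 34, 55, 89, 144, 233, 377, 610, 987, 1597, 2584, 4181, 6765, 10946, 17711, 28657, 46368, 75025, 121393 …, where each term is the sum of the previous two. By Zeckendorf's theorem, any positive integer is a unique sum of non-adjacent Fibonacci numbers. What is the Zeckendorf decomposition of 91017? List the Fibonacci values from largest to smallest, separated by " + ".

75025 + 10946 + 4181 + 610 + 233 + 21 + 1

Greedily peel off the largest Fibonacci term at each step:
75025 ≤ 91017 < 121393, so take 75025; remainder 15992
10946 ≤ 15992 < 17711, so take 10946; remainder 5046
4181 ≤ 5046 < 6765, so take 4181; remainder 865
610 ≤ 865 < 987, so take 610; remainder 255
233 ≤ 255 < 377, so take 233; remainder 22
21 ≤ 22 < 34, so take 21; remainder 1
1 ≤ 1 < 2, so take 1; remainder 0
So 91017 = 75025 + 10946 + 4181 + 610 + 233 + 21 + 1, with no two terms consecutive in the sequence.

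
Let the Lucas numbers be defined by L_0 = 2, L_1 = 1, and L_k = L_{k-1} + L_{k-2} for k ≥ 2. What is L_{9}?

Iterating the recurrence up to L_{2} = 3 and L_{1} = 1:
L_{3} = L_{2} + L_{1} = 3 + 1 = 4
L_{4} = L_{3} + L_{2} = 4 + 3 = 7
L_{5} = L_{4} + L_{3} = 7 + 4 = 11
L_{6} = L_{5} + L_{4} = 11 + 7 = 18
L_{7} = L_{6} + L_{5} = 18 + 11 = 29
L_{8} = L_{7} + L_{6} = 29 + 18 = 47
L_{9} = L_{8} + L_{7} = 47 + 29 = 76

76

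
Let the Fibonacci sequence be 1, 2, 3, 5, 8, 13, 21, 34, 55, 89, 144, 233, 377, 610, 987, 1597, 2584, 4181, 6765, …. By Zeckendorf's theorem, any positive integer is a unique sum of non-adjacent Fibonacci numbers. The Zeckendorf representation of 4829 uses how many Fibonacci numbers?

5

Repeatedly subtract the largest Fibonacci number that fits:
4829: greatest Fibonacci not exceeding it is 4181, leaving 648
648: greatest Fibonacci not exceeding it is 610, leaving 38
38: greatest Fibonacci not exceeding it is 34, leaving 4
4: greatest Fibonacci not exceeding it is 3, leaving 1
1: greatest Fibonacci not exceeding it is 1, leaving 0
4829 = 4181 + 610 + 34 + 3 + 1, which has 5 terms.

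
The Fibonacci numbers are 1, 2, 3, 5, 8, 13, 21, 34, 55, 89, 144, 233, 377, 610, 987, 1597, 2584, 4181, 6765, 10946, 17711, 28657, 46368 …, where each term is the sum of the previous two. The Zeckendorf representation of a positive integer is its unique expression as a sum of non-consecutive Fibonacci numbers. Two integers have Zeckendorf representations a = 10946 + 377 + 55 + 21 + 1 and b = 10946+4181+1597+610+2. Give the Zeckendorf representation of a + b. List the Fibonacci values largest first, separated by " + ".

The two numbers are 11400 and 17336, so their sum is 28736.
take 28657 (≤ 28736); 28736 − 28657 = 79
take 55 (≤ 79); 79 − 55 = 24
take 21 (≤ 24); 24 − 21 = 3
take 3 (≤ 3); 3 − 3 = 0

28657 + 55 + 21 + 3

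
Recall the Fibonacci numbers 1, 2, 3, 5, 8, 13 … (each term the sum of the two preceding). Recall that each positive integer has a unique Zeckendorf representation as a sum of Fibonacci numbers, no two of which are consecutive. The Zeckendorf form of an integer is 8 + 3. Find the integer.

11

8 + 3 = 11.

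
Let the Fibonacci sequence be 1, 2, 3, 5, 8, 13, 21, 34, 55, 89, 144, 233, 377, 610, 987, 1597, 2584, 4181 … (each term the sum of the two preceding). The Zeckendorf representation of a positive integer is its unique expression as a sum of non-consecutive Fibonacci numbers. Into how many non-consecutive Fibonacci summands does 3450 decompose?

5

Greedy algorithm:
take 2584 (≤ 3450); 3450 − 2584 = 866
take 610 (≤ 866); 866 − 610 = 256
take 233 (≤ 256); 256 − 233 = 23
take 21 (≤ 23); 23 − 21 = 2
take 2 (≤ 2); 2 − 2 = 0
3450 = 2584 + 610 + 233 + 21 + 2, which has 5 terms.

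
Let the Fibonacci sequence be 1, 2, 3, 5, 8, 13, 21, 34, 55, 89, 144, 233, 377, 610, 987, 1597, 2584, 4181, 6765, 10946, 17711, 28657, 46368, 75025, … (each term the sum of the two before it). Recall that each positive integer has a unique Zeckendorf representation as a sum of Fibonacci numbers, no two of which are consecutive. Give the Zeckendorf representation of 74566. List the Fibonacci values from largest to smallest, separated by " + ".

46368 + 17711 + 6765 + 2584 + 987 + 144 + 5 + 2

Greedily peel off the largest Fibonacci term at each step:
74566 − 46368 = 28198
28198 − 17711 = 10487
10487 − 6765 = 3722
3722 − 2584 = 1138
1138 − 987 = 151
151 − 144 = 7
7 − 5 = 2
2 − 2 = 0
So 74566 = 46368 + 17711 + 6765 + 2584 + 987 + 144 + 5 + 2, with no two terms consecutive in the sequence.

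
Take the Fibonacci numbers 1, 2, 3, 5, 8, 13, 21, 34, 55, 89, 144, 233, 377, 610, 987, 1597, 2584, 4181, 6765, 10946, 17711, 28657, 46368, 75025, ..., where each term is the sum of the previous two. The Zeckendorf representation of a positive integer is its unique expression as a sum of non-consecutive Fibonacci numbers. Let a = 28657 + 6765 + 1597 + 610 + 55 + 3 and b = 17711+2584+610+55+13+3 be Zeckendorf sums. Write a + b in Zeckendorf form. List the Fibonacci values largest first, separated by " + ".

46368 + 10946 + 987 + 233 + 89 + 34 + 5 + 1

The two numbers are 37687 and 20976, so their sum is 58663.
subtract 46368 from 58663: 12295 remains
subtract 10946 from 12295: 1349 remains
subtract 987 from 1349: 362 remains
subtract 233 from 362: 129 remains
subtract 89 from 129: 40 remains
subtract 34 from 40: 6 remains
subtract 5 from 6: 1 remains
subtract 1 from 1: 0 remains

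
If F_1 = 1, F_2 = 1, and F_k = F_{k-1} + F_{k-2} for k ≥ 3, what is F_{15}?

610

Iterating the recurrence up to F_{10} = 55 and F_{9} = 34:
F_{11} = F_{10} + F_{9} = 55 + 34 = 89
F_{12} = F_{11} + F_{10} = 89 + 55 = 144
F_{13} = F_{12} + F_{11} = 144 + 89 = 233
F_{14} = F_{13} + F_{12} = 233 + 144 = 377
F_{15} = F_{14} + F_{13} = 377 + 233 = 610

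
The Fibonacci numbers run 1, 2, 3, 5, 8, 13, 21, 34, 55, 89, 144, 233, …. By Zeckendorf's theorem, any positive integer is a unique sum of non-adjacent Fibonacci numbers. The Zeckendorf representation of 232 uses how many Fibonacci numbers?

232: greatest Fibonacci not exceeding it is 144, leaving 88
88: greatest Fibonacci not exceeding it is 55, leaving 33
33: greatest Fibonacci not exceeding it is 21, leaving 12
12: greatest Fibonacci not exceeding it is 8, leaving 4
4: greatest Fibonacci not exceeding it is 3, leaving 1
1: greatest Fibonacci not exceeding it is 1, leaving 0
232 = 144 + 55 + 21 + 8 + 3 + 1, which has 6 terms.

6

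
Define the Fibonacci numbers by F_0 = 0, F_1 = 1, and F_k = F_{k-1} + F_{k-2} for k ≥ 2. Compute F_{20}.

Iterating the recurrence up to F_{13} = 233 and F_{12} = 144:
F_{14} = F_{13} + F_{12} = 233 + 144 = 377
F_{15} = F_{14} + F_{13} = 377 + 233 = 610
F_{16} = F_{15} + F_{14} = 610 + 377 = 987
F_{17} = F_{16} + F_{15} = 987 + 610 = 1597
F_{18} = F_{17} + F_{16} = 1597 + 987 = 2584
F_{19} = F_{18} + F_{17} = 2584 + 1597 = 4181
F_{20} = F_{19} + F_{18} = 4181 + 2584 = 6765

6765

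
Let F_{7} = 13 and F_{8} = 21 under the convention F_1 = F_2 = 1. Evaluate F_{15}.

610

By F_{2k+1} = F_k² + F_{k+1}²: F_{15} = 13² + 21² = 169 + 441 = 610.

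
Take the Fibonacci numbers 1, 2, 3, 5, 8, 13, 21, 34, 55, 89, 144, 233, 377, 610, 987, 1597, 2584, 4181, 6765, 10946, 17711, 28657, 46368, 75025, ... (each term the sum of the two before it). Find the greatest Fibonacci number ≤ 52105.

46368 ≤ 52105 < 75025, so the largest Fibonacci number not exceeding 52105 is 46368.

46368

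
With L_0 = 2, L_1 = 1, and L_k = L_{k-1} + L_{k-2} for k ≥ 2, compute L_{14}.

Iterating the recurrence up to L_{8} = 47 and L_{7} = 29:
L_{9} = L_{8} + L_{7} = 47 + 29 = 76
L_{10} = L_{9} + L_{8} = 76 + 47 = 123
L_{11} = L_{10} + L_{9} = 123 + 76 = 199
L_{12} = L_{11} + L_{10} = 199 + 123 = 322
L_{13} = L_{12} + L_{11} = 322 + 199 = 521
L_{14} = L_{13} + L_{12} = 521 + 322 = 843

843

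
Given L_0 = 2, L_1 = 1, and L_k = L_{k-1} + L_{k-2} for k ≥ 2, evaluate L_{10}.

123

Iterating the recurrence up to L_{2} = 3 and L_{1} = 1:
L_{3} = L_{2} + L_{1} = 3 + 1 = 4
L_{4} = L_{3} + L_{2} = 4 + 3 = 7
L_{5} = L_{4} + L_{3} = 7 + 4 = 11
L_{6} = L_{5} + L_{4} = 11 + 7 = 18
L_{7} = L_{6} + L_{5} = 18 + 11 = 29
L_{8} = L_{7} + L_{6} = 29 + 18 = 47
L_{9} = L_{8} + L_{7} = 47 + 29 = 76
L_{10} = L_{9} + L_{8} = 76 + 47 = 123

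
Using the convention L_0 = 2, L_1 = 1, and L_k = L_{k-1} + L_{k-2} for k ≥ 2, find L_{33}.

Iterating the recurrence up to L_{29} = 1149851 and L_{28} = 710647:
L_{30} = L_{29} + L_{28} = 1149851 + 710647 = 1860498
L_{31} = L_{30} + L_{29} = 1860498 + 1149851 = 3010349
L_{32} = L_{31} + L_{30} = 3010349 + 1860498 = 4870847
L_{33} = L_{32} + L_{31} = 4870847 + 3010349 = 7881196

7881196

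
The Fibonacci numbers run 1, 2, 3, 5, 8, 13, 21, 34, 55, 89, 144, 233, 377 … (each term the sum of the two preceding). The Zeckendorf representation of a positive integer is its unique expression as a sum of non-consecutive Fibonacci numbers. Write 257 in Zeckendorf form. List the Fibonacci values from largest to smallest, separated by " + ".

Greedily peel off the largest Fibonacci term at each step:
subtract 233 from 257: 24 remains
subtract 21 from 24: 3 remains
subtract 3 from 3: 0 remains
So 257 = 233 + 21 + 3, with no two terms consecutive in the sequence.

233 + 21 + 3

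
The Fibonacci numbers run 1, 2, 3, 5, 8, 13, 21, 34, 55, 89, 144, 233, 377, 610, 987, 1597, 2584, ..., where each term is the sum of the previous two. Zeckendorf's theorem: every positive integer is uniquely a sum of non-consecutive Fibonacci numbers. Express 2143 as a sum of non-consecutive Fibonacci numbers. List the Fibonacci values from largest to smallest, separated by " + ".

Greedy algorithm:
subtract 1597 from 2143: 546 remains
subtract 377 from 546: 169 remains
subtract 144 from 169: 25 remains
subtract 21 from 25: 4 remains
subtract 3 from 4: 1 remains
subtract 1 from 1: 0 remains
So 2143 = 1597 + 377 + 144 + 21 + 3 + 1, with no two terms consecutive in the sequence.

1597 + 377 + 144 + 21 + 3 + 1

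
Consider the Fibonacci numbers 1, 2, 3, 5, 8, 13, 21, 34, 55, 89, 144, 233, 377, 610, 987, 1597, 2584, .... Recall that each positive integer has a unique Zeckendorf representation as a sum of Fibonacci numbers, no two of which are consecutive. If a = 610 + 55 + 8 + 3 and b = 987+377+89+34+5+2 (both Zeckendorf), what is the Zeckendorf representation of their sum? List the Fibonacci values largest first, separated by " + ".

1597 + 377 + 144 + 34 + 13 + 5

The two numbers are 676 and 1494, so their sum is 2170.
Greedy algorithm:
1597 ≤ 2170 < 2584, so take 1597; remainder 573
377 ≤ 573 < 610, so take 377; remainder 196
144 ≤ 196 < 233, so take 144; remainder 52
34 ≤ 52 < 55, so take 34; remainder 18
13 ≤ 18 < 21, so take 13; remainder 5
5 ≤ 5 < 8, so take 5; remainder 0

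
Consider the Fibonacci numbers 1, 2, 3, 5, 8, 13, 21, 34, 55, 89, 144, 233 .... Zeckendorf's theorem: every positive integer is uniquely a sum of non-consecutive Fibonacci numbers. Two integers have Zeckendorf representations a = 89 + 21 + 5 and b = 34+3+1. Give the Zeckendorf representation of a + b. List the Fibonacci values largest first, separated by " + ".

144 + 8 + 1

The two numbers are 115 and 38, so their sum is 153.
Repeatedly subtract the largest Fibonacci number that fits:
largest Fibonacci ≤ 153 is 144; 153 − 144 = 9
largest Fibonacci ≤ 9 is 8; 9 − 8 = 1
largest Fibonacci ≤ 1 is 1; 1 − 1 = 0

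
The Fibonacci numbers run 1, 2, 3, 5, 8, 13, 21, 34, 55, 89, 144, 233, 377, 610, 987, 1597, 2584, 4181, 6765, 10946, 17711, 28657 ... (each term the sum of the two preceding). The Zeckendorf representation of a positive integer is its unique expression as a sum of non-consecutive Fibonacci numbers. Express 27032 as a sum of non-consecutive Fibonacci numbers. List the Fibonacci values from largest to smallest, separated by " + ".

Greedy algorithm:
27032 − 17711 = 9321
9321 − 6765 = 2556
2556 − 1597 = 959
959 − 610 = 349
349 − 233 = 116
116 − 89 = 27
27 − 21 = 6
6 − 5 = 1
1 − 1 = 0
So 27032 = 17711 + 6765 + 1597 + 610 + 233 + 89 + 21 + 5 + 1, with no two terms consecutive in the sequence.

17711 + 6765 + 1597 + 610 + 233 + 89 + 21 + 5 + 1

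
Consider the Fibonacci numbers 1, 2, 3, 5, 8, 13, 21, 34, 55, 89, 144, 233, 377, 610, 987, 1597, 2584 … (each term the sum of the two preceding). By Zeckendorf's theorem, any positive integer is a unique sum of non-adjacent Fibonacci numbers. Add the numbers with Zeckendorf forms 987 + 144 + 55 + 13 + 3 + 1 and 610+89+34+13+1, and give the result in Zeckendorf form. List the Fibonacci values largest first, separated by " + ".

The two numbers are 1203 and 747, so their sum is 1950.
take 1597 (≤ 1950); 1950 − 1597 = 353
take 233 (≤ 353); 353 − 233 = 120
take 89 (≤ 120); 120 − 89 = 31
take 21 (≤ 31); 31 − 21 = 10
take 8 (≤ 10); 10 − 8 = 2
take 2 (≤ 2); 2 − 2 = 0

1597 + 233 + 89 + 21 + 8 + 2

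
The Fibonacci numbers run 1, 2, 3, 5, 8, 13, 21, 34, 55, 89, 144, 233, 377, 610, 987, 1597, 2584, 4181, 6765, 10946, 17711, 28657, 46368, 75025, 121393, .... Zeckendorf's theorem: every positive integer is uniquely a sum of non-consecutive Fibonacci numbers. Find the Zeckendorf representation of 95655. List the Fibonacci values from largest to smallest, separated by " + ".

75025 + 17711 + 2584 + 233 + 89 + 13

Repeatedly subtract the largest Fibonacci number that fits:
take 75025 (≤ 95655); 95655 − 75025 = 20630
take 17711 (≤ 20630); 20630 − 17711 = 2919
take 2584 (≤ 2919); 2919 − 2584 = 335
take 233 (≤ 335); 335 − 233 = 102
take 89 (≤ 102); 102 − 89 = 13
take 13 (≤ 13); 13 − 13 = 0
So 95655 = 75025 + 17711 + 2584 + 233 + 89 + 13, with no two terms consecutive in the sequence.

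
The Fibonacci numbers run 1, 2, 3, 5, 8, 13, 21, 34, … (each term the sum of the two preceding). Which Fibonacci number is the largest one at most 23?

21 ≤ 23 < 34, so the largest Fibonacci number not exceeding 23 is 21.

21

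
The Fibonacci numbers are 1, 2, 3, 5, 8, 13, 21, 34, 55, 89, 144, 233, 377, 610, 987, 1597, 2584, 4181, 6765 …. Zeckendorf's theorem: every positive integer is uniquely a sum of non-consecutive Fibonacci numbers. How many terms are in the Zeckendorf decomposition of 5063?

5

Greedy algorithm:
4181 ≤ 5063 < 6765, so take 4181; remainder 882
610 ≤ 882 < 987, so take 610; remainder 272
233 ≤ 272 < 377, so take 233; remainder 39
34 ≤ 39 < 55, so take 34; remainder 5
5 ≤ 5 < 8, so take 5; remainder 0
5063 = 4181 + 610 + 233 + 34 + 5, which has 5 terms.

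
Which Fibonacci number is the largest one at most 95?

89 ≤ 95 < 144, so the largest Fibonacci number not exceeding 95 is 89.

89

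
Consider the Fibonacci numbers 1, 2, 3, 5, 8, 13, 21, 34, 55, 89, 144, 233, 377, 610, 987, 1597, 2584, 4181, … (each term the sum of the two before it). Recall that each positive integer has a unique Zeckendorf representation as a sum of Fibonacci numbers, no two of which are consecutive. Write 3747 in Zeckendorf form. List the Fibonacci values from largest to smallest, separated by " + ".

Greedy algorithm:
3747 − 2584 = 1163
1163 − 987 = 176
176 − 144 = 32
32 − 21 = 11
11 − 8 = 3
3 − 3 = 0
So 3747 = 2584 + 987 + 144 + 21 + 8 + 3, with no two terms consecutive in the sequence.

2584 + 987 + 144 + 21 + 8 + 3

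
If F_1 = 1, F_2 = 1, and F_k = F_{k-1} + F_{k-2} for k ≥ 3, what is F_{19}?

4181

Iterating the recurrence up to F_{11} = 89 and F_{10} = 55:
F_{12} = F_{11} + F_{10} = 89 + 55 = 144
F_{13} = F_{12} + F_{11} = 144 + 89 = 233
F_{14} = F_{13} + F_{12} = 233 + 144 = 377
F_{15} = F_{14} + F_{13} = 377 + 233 = 610
F_{16} = F_{15} + F_{14} = 610 + 377 = 987
F_{17} = F_{16} + F_{15} = 987 + 610 = 1597
F_{18} = F_{17} + F_{16} = 1597 + 987 = 2584
F_{19} = F_{18} + F_{17} = 2584 + 1597 = 4181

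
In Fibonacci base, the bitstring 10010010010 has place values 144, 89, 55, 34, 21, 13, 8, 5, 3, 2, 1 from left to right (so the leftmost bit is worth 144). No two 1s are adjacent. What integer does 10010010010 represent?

Summing the place values of the 1 bits: 144 + 34 + 8 + 2 = 188.

188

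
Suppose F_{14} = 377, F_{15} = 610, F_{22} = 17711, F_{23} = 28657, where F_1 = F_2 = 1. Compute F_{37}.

24157817

By the addition formula F_{m+n} = F_m F_{n+1} + F_{m−1} F_n with m=15, n=22: F_{37} = 610·28657 + 377·17711 = 17480770 + 6677047 = 24157817.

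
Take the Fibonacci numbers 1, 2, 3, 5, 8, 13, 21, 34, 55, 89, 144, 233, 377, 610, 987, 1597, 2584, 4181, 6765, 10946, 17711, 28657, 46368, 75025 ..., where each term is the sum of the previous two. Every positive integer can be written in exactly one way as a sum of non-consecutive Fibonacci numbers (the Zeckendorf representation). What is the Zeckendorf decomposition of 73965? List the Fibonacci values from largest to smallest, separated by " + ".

73965: greatest Fibonacci not exceeding it is 46368, leaving 27597
27597: greatest Fibonacci not exceeding it is 17711, leaving 9886
9886: greatest Fibonacci not exceeding it is 6765, leaving 3121
3121: greatest Fibonacci not exceeding it is 2584, leaving 537
537: greatest Fibonacci not exceeding it is 377, leaving 160
160: greatest Fibonacci not exceeding it is 144, leaving 16
16: greatest Fibonacci not exceeding it is 13, leaving 3
3: greatest Fibonacci not exceeding it is 3, leaving 0
So 73965 = 46368 + 17711 + 6765 + 2584 + 377 + 144 + 13 + 3, with no two terms consecutive in the sequence.

46368 + 17711 + 6765 + 2584 + 377 + 144 + 13 + 3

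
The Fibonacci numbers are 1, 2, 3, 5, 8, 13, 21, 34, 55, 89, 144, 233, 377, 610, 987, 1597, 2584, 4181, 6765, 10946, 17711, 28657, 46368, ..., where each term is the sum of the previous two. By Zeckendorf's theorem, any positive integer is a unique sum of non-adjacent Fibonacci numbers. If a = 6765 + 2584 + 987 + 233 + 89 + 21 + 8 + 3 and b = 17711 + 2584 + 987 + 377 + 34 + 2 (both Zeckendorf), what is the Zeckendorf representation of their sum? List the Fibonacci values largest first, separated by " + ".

The two numbers are 10690 and 21695, so their sum is 32385.
32385 − 28657 = 3728
3728 − 2584 = 1144
1144 − 987 = 157
157 − 144 = 13
13 − 13 = 0

28657 + 2584 + 987 + 144 + 13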